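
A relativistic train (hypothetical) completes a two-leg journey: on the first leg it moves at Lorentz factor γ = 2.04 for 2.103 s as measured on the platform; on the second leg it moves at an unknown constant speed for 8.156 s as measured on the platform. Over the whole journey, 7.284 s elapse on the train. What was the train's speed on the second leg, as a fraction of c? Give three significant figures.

Leg 1: γ = 2.04; τ_1 = 2.103/2.040 = 1.031 s.
Leg 2: speed unknown; τ_2 = 8.156/γ_2.
Total proper time: 1.031 + τ_2 = 7.284, so τ_2 = 7.284 − 1.031 = 6.253 s.
γ_2 = 8.156/6.253 = 1.304; β = √(1 − 1/γ²) = √0.4122.

β = 0.642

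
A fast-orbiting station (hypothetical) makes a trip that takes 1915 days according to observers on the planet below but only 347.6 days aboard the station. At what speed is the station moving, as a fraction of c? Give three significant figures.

The proper time is measured aboard the station (both events occur at the station's location); Δt is measured on the planet below. γ = Δt/τ = 1915/347.6 = 5.509.
β = √(1 − 1/γ²) = √(1 − 0.03295) = √0.9671

β = 0.983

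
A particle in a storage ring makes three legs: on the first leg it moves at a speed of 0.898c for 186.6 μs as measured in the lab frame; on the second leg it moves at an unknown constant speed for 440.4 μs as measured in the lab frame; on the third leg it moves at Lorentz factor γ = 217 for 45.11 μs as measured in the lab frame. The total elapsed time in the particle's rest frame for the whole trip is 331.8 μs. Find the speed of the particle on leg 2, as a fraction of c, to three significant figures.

Leg 1: γ = 1/√(1 − 0.898²) = 1/√0.1936 = 2.273; τ_1 = 186.6/2.273 = 82.10 μs.
Leg 2: speed unknown; τ_2 = 440.4/γ_2.
Leg 3: γ = 217; τ_3 = 45.11/217.0 = 0.2079 μs.
Total proper time: 82.10 + τ_2 + 0.2079 = 331.8, so τ_2 = 331.8 − 82.31 = 249.5 μs.
γ_2 = 440.4/249.5 = 1.765; β = √(1 − 1/γ²) = √0.6791.

β = 0.824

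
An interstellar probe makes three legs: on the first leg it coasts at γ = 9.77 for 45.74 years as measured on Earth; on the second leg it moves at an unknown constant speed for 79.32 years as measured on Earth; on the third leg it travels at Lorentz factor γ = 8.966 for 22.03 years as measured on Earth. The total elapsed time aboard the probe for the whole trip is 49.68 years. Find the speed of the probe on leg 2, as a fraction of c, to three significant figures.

Leg 1: γ = 9.77; τ_1 = 45.74/9.770 = 4.682 years.
Leg 2: speed unknown; τ_2 = 79.32/γ_2.
Leg 3: γ = 8.966; τ_3 = 22.03/8.966 = 2.457 years.
Total proper time: 4.682 + τ_2 + 2.457 = 49.68, so τ_2 = 49.68 − 7.139 = 42.54 years.
γ_2 = 79.32/42.54 = 1.865; β = √(1 − 1/γ²) = √0.7124.

β = 0.844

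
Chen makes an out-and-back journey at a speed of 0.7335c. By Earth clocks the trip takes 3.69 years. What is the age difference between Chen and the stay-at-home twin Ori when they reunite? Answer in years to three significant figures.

Δt − τ = 1.18 years

γ = 1/√(1 − 0.7335²) = 1/√0.4620 = 1.471
Chen's elapsed proper time: τ = 3.69/1.471 = 2.508 years.
Age gap = Δt − τ = 3.69 − 2.508 years.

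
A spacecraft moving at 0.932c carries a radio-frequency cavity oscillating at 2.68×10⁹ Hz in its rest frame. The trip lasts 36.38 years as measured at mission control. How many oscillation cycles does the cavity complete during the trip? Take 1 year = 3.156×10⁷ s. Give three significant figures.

γ = 1/√(1 − 0.932²) = 1/√0.1314 = 2.759
The oscillator's own cycle count is N = f × τ where τ is the proper time aboard the spacecraft. τ = Δt/γ = 36.38/2.759 = 13.19 years = 4.162×10⁸ s.
N = 2.68×10⁹ × 4.162×10⁸ = 1.115×10¹⁸.

N = 1.12×10¹⁸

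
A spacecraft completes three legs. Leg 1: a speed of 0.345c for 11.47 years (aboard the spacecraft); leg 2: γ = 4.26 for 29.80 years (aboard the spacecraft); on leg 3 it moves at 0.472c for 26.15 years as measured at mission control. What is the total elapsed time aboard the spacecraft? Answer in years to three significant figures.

Leg 1: 11.47 years is already measured aboard the spacecraft.
Leg 2: 29.80 years is already measured aboard the spacecraft.
Leg 3: γ = 1/√(1 − 0.472²) = 1/√0.7772 = 1.134; τ_3 = 26.15/1.134 = 23.05 years.
Total: 11.47 + 29.80 + 23.05 years.

τ = 64.3 years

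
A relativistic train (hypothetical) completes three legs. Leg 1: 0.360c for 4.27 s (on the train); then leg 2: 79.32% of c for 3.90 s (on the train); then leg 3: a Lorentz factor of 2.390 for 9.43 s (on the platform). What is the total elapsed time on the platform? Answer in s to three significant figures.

Leg 1: γ = 1/√(1 − 0.360²) = 1/√0.8704 = 1.072; Δt_1 = 1.072 × 4.27 = 4.577 s.
Leg 2: β = 0.7932; γ = 1/√(1 − 0.7932²) = 1/√0.3708 = 1.642; Δt_2 = 1.642 × 3.90 = 6.404 s.
Leg 3: 9.43 s is already measured on the platform.
Total: 4.577 + 6.404 + 9.430 s.

Δt = 20.4 s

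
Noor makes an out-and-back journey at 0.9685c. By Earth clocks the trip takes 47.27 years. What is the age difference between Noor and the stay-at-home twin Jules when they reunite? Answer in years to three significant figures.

Δt − τ = 35.5 years

γ = 1/√(1 − 0.9685²) = 1/√0.06201 = 4.016
Noor's elapsed proper time: τ = 47.27/4.016 = 11.77 years.
Age gap = Δt − τ = 47.27 − 11.77 years.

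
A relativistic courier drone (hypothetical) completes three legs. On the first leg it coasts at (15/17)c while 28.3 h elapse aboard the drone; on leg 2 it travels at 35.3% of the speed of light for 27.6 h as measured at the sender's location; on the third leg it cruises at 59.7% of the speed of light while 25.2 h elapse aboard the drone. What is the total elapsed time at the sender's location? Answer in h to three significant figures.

Leg 1: γ = 1/√(1 − (15/17)²) = 17/8 = 2.125; Δt_1 = 2.125 × 28.3 = 60.14 h.
Leg 2: 27.6 h is already measured at the sender's location.
Leg 3: β = 0.597; γ = 1/√(1 − 0.597²) = 1/√0.6436 = 1.247; Δt_3 = 1.247 × 25.2 = 31.41 h.
Total: 60.14 + 27.60 + 31.41 h.

Δt = 119 h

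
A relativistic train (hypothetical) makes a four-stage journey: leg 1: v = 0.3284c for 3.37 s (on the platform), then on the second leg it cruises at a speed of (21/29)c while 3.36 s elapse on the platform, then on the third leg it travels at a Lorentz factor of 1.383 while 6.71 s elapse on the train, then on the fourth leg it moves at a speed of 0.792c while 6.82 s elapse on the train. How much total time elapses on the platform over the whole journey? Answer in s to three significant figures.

Leg 1: 3.37 s is already measured on the platform.
Leg 2: 3.36 s is already measured on the platform.
Leg 3: γ = 1.383; Δt_3 = 1.383 × 6.71 = 9.280 s.
Leg 4: γ = 1/√(1 − 0.792²) = 1/√0.3727 = 1.638; Δt_4 = 1.638 × 6.82 = 11.17 s.
Total: 3.370 + 3.360 + 9.280 + 11.17 s.

Δt = 27.2 s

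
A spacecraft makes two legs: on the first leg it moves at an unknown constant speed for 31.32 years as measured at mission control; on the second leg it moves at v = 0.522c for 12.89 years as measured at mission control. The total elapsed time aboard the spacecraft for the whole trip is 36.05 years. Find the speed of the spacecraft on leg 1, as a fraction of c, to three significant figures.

Leg 1: speed unknown; τ_1 = 31.32/γ_1.
Leg 2: γ = 1/√(1 − 0.522²) = 1/√0.7275 = 1.172; τ_2 = 12.89/1.172 = 10.99 years.
Total proper time: τ_1 + 10.99 = 36.05, so τ_1 = 36.05 − 10.99 = 25.06 years.
γ_1 = 31.32/25.06 = 1.250; β = √(1 − 1/γ²) = √0.3600.

β = 0.600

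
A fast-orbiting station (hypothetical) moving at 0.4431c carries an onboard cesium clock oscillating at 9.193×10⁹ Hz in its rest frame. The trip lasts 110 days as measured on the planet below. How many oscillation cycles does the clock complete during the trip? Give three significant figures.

γ = 1/√(1 − 0.4431²) = 1/√0.8037 = 1.115
The oscillator's own cycle count is N = f × τ where τ is the proper time aboard the station. τ = Δt/γ = 110/1.115 = 98.61 days = 8.520×10⁶ s.
N = 9.193×10⁹ × 8.520×10⁶ = 7.833×10¹⁶.

N = 7.83×10¹⁶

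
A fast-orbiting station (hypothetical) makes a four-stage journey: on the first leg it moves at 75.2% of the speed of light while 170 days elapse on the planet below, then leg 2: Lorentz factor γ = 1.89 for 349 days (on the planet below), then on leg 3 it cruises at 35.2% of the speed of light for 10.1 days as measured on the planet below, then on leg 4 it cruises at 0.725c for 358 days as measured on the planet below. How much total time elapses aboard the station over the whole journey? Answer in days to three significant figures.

Leg 1: β = 0.752; γ = 1/√(1 − 0.752²) = 1/√0.4345 = 1.517; τ_1 = 170/1.517 = 112.1 days.
Leg 2: γ = 1.89; τ_2 = 349/1.890 = 184.7 days.
Leg 3: β = 0.352; γ = 1/√(1 − 0.352²) = 1/√0.8761 = 1.068; τ_3 = 10.1/1.068 = 9.454 days.
Leg 4: γ = 1/√(1 − 0.725²) = 1/√0.4744 = 1.452; τ_4 = 358/1.452 = 246.6 days.
Total: 112.1 + 184.7 + 9.454 + 246.6 days.

τ = 553 days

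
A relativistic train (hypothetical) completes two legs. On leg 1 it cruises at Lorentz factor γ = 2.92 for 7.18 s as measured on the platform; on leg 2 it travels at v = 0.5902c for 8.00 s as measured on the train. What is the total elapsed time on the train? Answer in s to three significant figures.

τ = 10.5 s

Leg 1: γ = 2.92; τ_1 = 7.18/2.920 = 2.459 s.
Leg 2: 8.00 s is already measured on the train.
Total: 2.459 + 8.000 s.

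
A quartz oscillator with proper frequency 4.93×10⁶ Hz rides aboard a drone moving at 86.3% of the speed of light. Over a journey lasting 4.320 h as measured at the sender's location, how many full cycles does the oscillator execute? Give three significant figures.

N = 3.87×10¹⁰

β = 0.863; γ = 1/√(1 − 0.863²) = 1/√0.2552 = 1.979
The oscillator's own cycle count is N = f × τ where τ is the proper time aboard the drone. τ = Δt/γ = 4.320/1.979 = 2.182 h = 7.857×10³ s.
N = 4.93×10⁶ × 7.857×10³ = 3.873×10¹⁰.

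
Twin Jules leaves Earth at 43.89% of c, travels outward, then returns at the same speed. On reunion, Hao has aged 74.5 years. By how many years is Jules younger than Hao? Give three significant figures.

β = 0.4389; γ = 1/√(1 − 0.4389²) = 1/√0.8074 = 1.113
Jules's elapsed proper time: τ = 74.5/1.113 = 66.94 years.
Age gap = Δt − τ = 74.5 − 66.94 years.

Δt − τ = 7.56 years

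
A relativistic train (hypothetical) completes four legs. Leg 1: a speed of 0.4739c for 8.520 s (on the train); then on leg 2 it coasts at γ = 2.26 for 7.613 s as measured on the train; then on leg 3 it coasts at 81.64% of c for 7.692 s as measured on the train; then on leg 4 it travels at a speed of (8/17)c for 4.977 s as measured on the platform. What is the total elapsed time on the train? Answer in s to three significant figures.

Leg 1: 8.520 s is already measured on the train.
Leg 2: 7.613 s is already measured on the train.
Leg 3: 7.692 s is already measured on the train.
Leg 4: γ = 1/√(1 − (8/17)²) = 17/15 ≈ 1.133; τ_4 = 4.977/1.133 = 4.391 s.
Total: 8.520 + 7.613 + 7.692 + 4.391 s.

τ = 28.2 s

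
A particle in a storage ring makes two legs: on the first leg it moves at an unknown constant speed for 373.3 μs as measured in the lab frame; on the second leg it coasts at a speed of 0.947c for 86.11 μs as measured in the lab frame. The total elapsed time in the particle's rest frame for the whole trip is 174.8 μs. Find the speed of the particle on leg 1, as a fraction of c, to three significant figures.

Leg 1: speed unknown; τ_1 = 373.3/γ_1.
Leg 2: γ = 1/√(1 − 0.947²) = 1/√0.1032 = 3.113; τ_2 = 86.11/3.113 = 27.66 μs.
Total proper time: τ_1 + 27.66 = 174.8, so τ_1 = 174.8 − 27.66 = 147.1 μs.
γ_1 = 373.3/147.1 = 2.537; β = √(1 − 1/γ²) = √0.8446.

β = 0.919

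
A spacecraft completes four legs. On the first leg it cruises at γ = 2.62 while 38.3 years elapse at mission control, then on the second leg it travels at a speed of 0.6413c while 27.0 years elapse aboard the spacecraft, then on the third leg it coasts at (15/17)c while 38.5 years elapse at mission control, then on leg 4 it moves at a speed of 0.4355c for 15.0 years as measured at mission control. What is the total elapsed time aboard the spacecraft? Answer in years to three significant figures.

Leg 1: γ = 2.62; τ_1 = 38.3/2.620 = 14.62 years.
Leg 2: 27.0 years is already measured aboard the spacecraft.
Leg 3: γ = 1/√(1 − (15/17)²) = 17/8 = 2.125; τ_3 = 38.5/2.125 = 18.12 years.
Leg 4: γ = 1/√(1 − 0.4355²) = 1/√0.8103 = 1.111; τ_4 = 15.0/1.111 = 13.50 years.
Total: 14.62 + 27.00 + 18.12 + 13.50 years.

τ = 73.2 years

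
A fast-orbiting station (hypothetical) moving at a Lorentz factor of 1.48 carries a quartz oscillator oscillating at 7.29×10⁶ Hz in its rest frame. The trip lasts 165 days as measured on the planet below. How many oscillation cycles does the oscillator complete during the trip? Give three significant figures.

N = 7.02×10¹³

γ = 1.48
The oscillator's own cycle count is N = f × τ where τ is the proper time aboard the station. τ = Δt/γ = 165/1.480 = 111.5 days = 9.632×10⁶ s.
N = 7.29×10⁶ × 9.632×10⁶ = 7.022×10¹³.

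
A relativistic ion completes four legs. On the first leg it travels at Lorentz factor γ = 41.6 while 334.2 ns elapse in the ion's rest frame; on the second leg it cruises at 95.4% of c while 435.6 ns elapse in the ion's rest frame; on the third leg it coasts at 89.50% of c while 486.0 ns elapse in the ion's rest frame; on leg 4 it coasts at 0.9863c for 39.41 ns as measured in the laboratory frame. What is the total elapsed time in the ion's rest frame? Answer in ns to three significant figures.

Leg 1: 334.2 ns is already measured in the ion's rest frame.
Leg 2: 435.6 ns is already measured in the ion's rest frame.
Leg 3: 486.0 ns is already measured in the ion's rest frame.
Leg 4: γ = 1/√(1 − 0.9863²) = 1/√0.02721 = 6.062; τ_4 = 39.41/6.062 = 6.501 ns.
Total: 334.2 + 435.6 + 486.0 + 6.501 ns.

τ = 1260 ns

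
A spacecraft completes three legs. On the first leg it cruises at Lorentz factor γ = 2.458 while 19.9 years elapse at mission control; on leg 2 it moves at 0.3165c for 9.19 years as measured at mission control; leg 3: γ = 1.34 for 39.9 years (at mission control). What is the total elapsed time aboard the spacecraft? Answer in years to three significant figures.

τ = 46.6 years

Leg 1: γ = 2.458; τ_1 = 19.9/2.458 = 8.096 years.
Leg 2: γ = 1/√(1 − 0.3165²) = 1/√0.8998 = 1.054; τ_2 = 9.19/1.054 = 8.718 years.
Leg 3: γ = 1.34; τ_3 = 39.9/1.340 = 29.78 years.
Total: 8.096 + 8.718 + 29.78 years.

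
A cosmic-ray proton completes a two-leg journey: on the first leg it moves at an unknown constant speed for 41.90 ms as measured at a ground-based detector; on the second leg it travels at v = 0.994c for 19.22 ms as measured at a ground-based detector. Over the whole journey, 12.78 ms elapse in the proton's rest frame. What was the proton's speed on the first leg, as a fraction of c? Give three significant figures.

β = 0.967

Leg 1: speed unknown; τ_1 = 41.90/γ_1.
Leg 2: γ = 1/√(1 − 0.994²) = 1/√0.01196 = 9.142; τ_2 = 19.22/9.142 = 2.102 ms.
Total proper time: τ_1 + 2.102 = 12.78, so τ_1 = 12.78 − 2.102 = 10.68 ms.
γ_1 = 41.90/10.68 = 3.924; β = √(1 − 1/γ²) = √0.9351.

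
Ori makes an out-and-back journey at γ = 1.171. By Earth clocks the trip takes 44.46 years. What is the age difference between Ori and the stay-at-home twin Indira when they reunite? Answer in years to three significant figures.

γ = 1.171
Ori's elapsed proper time: τ = 44.46/1.171 = 37.97 years.
Age gap = Δt − τ = 44.46 − 37.97 years.

Δt − τ = 6.49 years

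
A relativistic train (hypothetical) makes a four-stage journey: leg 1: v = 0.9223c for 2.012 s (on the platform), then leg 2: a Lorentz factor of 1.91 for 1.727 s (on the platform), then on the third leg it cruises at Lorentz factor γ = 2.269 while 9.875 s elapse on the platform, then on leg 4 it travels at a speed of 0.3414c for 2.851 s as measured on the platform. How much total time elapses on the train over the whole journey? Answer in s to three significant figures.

τ = 8.71 s

Leg 1: γ = 1/√(1 − 0.9223²) = 1/√0.1494 = 2.587; τ_1 = 2.012/2.587 = 0.7776 s.
Leg 2: γ = 1.91; τ_2 = 1.727/1.910 = 0.9042 s.
Leg 3: γ = 2.269; τ_3 = 9.875/2.269 = 4.352 s.
Leg 4: γ = 1/√(1 − 0.3414²) = 1/√0.8834 = 1.064; τ_4 = 2.851/1.064 = 2.680 s.
Total: 0.7776 + 0.9042 + 4.352 + 2.680 s.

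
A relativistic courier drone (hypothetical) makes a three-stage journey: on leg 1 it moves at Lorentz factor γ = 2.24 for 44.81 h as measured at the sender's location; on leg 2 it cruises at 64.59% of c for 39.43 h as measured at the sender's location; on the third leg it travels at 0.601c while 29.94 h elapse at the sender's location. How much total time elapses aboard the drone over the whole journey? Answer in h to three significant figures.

Leg 1: γ = 2.24; τ_1 = 44.81/2.240 = 20.00 h.
Leg 2: β = 0.6459; γ = 1/√(1 − 0.6459²) = 1/√0.5828 = 1.310; τ_2 = 39.43/1.310 = 30.10 h.
Leg 3: γ = 1/√(1 − 0.601²) = 1/√0.6388 = 1.251; τ_3 = 29.94/1.251 = 23.93 h.
Total: 20.00 + 30.10 + 23.93 h.

τ = 74.0 h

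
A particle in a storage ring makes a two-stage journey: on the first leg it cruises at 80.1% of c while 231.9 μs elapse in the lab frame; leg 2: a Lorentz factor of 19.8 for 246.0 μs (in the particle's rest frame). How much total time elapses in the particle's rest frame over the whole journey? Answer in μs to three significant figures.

τ = 385 μs

Leg 1: β = 0.801; γ = 1/√(1 − 0.801²) = 1/√0.3584 = 1.670; τ_1 = 231.9/1.670 = 138.8 μs.
Leg 2: 246.0 μs is already measured in the particle's rest frame.
Total: 138.8 + 246.0 μs.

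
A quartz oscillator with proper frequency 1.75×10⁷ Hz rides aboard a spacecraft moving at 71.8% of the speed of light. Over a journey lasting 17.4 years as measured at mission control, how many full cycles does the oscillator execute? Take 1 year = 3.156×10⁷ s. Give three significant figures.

N = 6.69×10¹⁵

β = 0.718; γ = 1/√(1 − 0.718²) = 1/√0.4845 = 1.437
The oscillator's own cycle count is N = f × τ where τ is the proper time aboard the spacecraft. τ = Δt/γ = 17.4/1.437 = 12.11 years = 3.822×10⁸ s.
N = 1.75×10⁷ × 3.822×10⁸ = 6.689×10¹⁵.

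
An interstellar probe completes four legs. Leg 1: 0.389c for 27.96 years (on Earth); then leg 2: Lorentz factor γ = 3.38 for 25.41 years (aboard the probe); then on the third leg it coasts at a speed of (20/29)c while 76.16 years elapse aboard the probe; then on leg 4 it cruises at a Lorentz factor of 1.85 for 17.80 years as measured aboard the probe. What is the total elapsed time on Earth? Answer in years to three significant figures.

Leg 1: 27.96 years is already measured on Earth.
Leg 2: γ = 3.38; Δt_2 = 3.380 × 25.41 = 85.89 years.
Leg 3: γ = 1/√(1 − (20/29)²) = 29/21 ≈ 1.381; Δt_3 = 1.381 × 76.16 = 105.2 years.
Leg 4: γ = 1.85; Δt_4 = 1.850 × 17.80 = 32.93 years.
Total: 27.96 + 85.89 + 105.2 + 32.93 years.

Δt = 252 years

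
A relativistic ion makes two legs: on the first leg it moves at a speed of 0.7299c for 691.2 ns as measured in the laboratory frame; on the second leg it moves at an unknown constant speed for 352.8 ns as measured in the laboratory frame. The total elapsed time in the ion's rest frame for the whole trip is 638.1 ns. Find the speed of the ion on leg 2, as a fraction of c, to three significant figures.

β = 0.883

Leg 1: γ = 1/√(1 − 0.7299²) = 1/√0.4672 = 1.463; τ_1 = 691.2/1.463 = 472.5 ns.
Leg 2: speed unknown; τ_2 = 352.8/γ_2.
Total proper time: 472.5 + τ_2 = 638.1, so τ_2 = 638.1 − 472.5 = 165.6 ns.
γ_2 = 352.8/165.6 = 2.130; β = √(1 − 1/γ²) = √0.7796.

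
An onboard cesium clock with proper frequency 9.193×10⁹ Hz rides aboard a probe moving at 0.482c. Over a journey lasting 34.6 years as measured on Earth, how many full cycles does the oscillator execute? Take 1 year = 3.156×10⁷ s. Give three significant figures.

γ = 1/√(1 − 0.482²) = 1/√0.7677 = 1.141
The oscillator's own cycle count is N = f × τ where τ is the proper time aboard the probe. τ = Δt/γ = 34.6/1.141 = 30.32 years = 9.568×10⁸ s.
N = 9.193×10⁹ × 9.568×10⁸ = 8.795×10¹⁸.

N = 8.80×10¹⁸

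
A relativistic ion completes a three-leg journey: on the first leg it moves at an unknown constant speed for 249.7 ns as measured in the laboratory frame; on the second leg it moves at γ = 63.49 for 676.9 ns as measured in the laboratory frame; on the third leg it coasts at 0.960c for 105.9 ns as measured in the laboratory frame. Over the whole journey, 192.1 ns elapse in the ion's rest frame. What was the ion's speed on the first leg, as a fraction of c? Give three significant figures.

β = 0.794

Leg 1: speed unknown; τ_1 = 249.7/γ_1.
Leg 2: γ = 63.49; τ_2 = 676.9/63.49 = 10.66 ns.
Leg 3: γ = 1/√(1 − 0.960²) = 25/7 ≈ 3.571; τ_3 = 105.9/3.571 = 29.65 ns.
Total proper time: τ_1 + 10.66 + 29.65 = 192.1, so τ_1 = 192.1 − 40.31 = 151.8 ns.
γ_1 = 249.7/151.8 = 1.645; β = √(1 − 1/γ²) = √0.6305.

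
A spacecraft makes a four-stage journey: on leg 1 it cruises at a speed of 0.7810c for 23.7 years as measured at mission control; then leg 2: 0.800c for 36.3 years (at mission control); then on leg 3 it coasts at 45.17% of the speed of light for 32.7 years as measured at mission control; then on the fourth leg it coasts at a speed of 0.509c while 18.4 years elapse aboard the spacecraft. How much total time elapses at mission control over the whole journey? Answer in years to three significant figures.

Δt = 114 years

Leg 1: 23.7 years is already measured at mission control.
Leg 2: 36.3 years is already measured at mission control.
Leg 3: 32.7 years is already measured at mission control.
Leg 4: γ = 1/√(1 − 0.509²) = 1/√0.7409 = 1.162; Δt_4 = 1.162 × 18.4 = 21.38 years.
Total: 23.70 + 36.30 + 32.70 + 21.38 years.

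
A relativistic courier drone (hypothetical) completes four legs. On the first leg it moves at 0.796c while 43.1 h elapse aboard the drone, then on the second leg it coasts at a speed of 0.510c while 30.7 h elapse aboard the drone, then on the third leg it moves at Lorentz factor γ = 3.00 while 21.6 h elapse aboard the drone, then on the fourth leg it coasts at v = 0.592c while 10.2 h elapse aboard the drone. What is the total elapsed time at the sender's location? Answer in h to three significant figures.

Leg 1: γ = 1/√(1 − 0.796²) = 1/√0.3664 = 1.652; Δt_1 = 1.652 × 43.1 = 71.20 h.
Leg 2: γ = 1/√(1 − 0.510²) = 1/√0.7399 = 1.163; Δt_2 = 1.163 × 30.7 = 35.69 h.
Leg 3: γ = 3.00; Δt_3 = 3.000 × 21.6 = 64.80 h.
Leg 4: γ = 1/√(1 − 0.592²) = 1/√0.6495 = 1.241; Δt_4 = 1.241 × 10.2 = 12.66 h.
Total: 71.20 + 35.69 + 64.80 + 12.66 h.

Δt = 184 h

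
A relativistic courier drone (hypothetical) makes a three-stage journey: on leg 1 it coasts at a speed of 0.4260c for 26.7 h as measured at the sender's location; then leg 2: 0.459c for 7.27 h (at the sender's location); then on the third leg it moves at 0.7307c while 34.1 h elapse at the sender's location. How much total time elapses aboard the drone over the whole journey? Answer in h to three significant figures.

τ = 53.9 h

Leg 1: γ = 1/√(1 − 0.4260²) = 1/√0.8185 = 1.105; τ_1 = 26.7/1.105 = 24.16 h.
Leg 2: γ = 1/√(1 − 0.459²) = 1/√0.7893 = 1.126; τ_2 = 7.27/1.126 = 6.459 h.
Leg 3: γ = 1/√(1 − 0.7307²) = 1/√0.4661 = 1.465; τ_3 = 34.1/1.465 = 23.28 h.
Total: 24.16 + 6.459 + 23.28 h.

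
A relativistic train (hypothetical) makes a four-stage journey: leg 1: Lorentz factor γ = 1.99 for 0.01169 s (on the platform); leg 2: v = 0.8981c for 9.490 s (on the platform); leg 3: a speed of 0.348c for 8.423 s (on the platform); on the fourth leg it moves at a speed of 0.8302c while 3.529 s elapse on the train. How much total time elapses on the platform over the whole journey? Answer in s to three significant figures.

Leg 1: 0.01169 s is already measured on the platform.
Leg 2: 9.490 s is already measured on the platform.
Leg 3: 8.423 s is already measured on the platform.
Leg 4: γ = 1/√(1 − 0.8302²) = 1/√0.3108 = 1.794; Δt_4 = 1.794 × 3.529 = 6.330 s.
Total: 0.01169 + 9.490 + 8.423 + 6.330 s.

Δt = 24.3 s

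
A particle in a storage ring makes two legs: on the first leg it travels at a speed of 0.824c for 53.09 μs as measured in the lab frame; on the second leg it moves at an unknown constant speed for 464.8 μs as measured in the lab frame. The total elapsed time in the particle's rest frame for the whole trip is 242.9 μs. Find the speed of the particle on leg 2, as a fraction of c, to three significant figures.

Leg 1: γ = 1/√(1 − 0.824²) = 1/√0.3210 = 1.765; τ_1 = 53.09/1.765 = 30.08 μs.
Leg 2: speed unknown; τ_2 = 464.8/γ_2.
Total proper time: 30.08 + τ_2 = 242.9, so τ_2 = 242.9 − 30.08 = 212.8 μs.
γ_2 = 464.8/212.8 = 2.184; β = √(1 − 1/γ²) = √0.7904.

β = 0.889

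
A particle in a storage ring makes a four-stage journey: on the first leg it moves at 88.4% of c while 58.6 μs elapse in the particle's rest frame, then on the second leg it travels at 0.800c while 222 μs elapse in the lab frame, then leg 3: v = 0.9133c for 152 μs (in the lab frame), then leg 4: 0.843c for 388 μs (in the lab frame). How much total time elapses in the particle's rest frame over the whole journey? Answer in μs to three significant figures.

τ = 462 μs

Leg 1: 58.6 μs is already measured in the particle's rest frame.
Leg 2: γ = 1/√(1 − 0.800²) = 5/3 ≈ 1.667; τ_2 = 222/1.667 = 133.2 μs.
Leg 3: γ = 1/√(1 − 0.9133²) = 1/√0.1659 = 2.455; τ_3 = 152/2.455 = 61.91 μs.
Leg 4: γ = 1/√(1 − 0.843²) = 1/√0.2894 = 1.859; τ_4 = 388/1.859 = 208.7 μs.
Total: 58.60 + 133.2 + 61.91 + 208.7 μs.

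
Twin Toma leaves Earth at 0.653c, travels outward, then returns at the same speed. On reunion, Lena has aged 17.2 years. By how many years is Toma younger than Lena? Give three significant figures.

γ = 1/√(1 − 0.653²) = 1/√0.5736 = 1.320
Toma's elapsed proper time: τ = 17.2/1.320 = 13.03 years.
Age gap = Δt − τ = 17.2 − 13.03 years.

Δt − τ = 4.17 years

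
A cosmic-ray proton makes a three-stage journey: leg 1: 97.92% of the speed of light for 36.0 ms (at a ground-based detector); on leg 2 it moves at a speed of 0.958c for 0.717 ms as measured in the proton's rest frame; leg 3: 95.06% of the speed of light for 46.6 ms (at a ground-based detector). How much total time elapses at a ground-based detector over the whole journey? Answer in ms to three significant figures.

Leg 1: 36.0 ms is already measured at a ground-based detector.
Leg 2: γ = 1/√(1 − 0.958²) = 1/√0.08224 = 3.487; Δt_2 = 3.487 × 0.717 = 2.500 ms.
Leg 3: 46.6 ms is already measured at a ground-based detector.
Total: 36.00 + 2.500 + 46.60 ms.

Δt = 85.1 ms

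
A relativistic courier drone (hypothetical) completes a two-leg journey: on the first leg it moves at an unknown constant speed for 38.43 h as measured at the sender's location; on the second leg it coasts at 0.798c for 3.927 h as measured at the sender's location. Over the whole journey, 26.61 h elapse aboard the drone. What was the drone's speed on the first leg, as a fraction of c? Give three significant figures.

Leg 1: speed unknown; τ_1 = 38.43/γ_1.
Leg 2: γ = 1/√(1 − 0.798²) = 1/√0.3632 = 1.659; τ_2 = 3.927/1.659 = 2.367 h.
Total proper time: τ_1 + 2.367 = 26.61, so τ_1 = 26.61 − 2.367 = 24.24 h.
γ_1 = 38.43/24.24 = 1.585; β = √(1 − 1/γ²) = √0.6020.

β = 0.776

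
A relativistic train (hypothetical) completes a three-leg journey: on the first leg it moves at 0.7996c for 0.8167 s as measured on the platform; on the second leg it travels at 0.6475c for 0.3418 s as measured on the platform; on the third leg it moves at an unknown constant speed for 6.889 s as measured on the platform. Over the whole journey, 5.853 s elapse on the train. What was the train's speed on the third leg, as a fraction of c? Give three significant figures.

β = 0.672

Leg 1: γ = 1/√(1 − 0.7996²) = 1/√0.3606 = 1.665; τ_1 = 0.8167/1.665 = 0.4905 s.
Leg 2: γ = 1/√(1 − 0.6475²) = 1/√0.5807 = 1.312; τ_2 = 0.3418/1.312 = 0.2605 s.
Leg 3: speed unknown; τ_3 = 6.889/γ_3.
Total proper time: 0.4905 + 0.2605 + τ_3 = 5.853, so τ_3 = 5.853 − 0.7509 = 5.102 s.
γ_3 = 6.889/5.102 = 1.350; β = √(1 − 1/γ²) = √0.4515.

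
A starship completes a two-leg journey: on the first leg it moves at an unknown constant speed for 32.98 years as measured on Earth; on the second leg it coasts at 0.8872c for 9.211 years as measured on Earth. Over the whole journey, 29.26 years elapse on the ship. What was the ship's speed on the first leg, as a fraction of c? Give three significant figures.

Leg 1: speed unknown; τ_1 = 32.98/γ_1.
Leg 2: γ = 1/√(1 − 0.8872²) = 1/√0.2129 = 2.167; τ_2 = 9.211/2.167 = 4.250 years.
Total proper time: τ_1 + 4.250 = 29.26, so τ_1 = 29.26 − 4.250 = 25.01 years.
γ_1 = 32.98/25.01 = 1.319; β = √(1 − 1/γ²) = √0.4249.

β = 0.652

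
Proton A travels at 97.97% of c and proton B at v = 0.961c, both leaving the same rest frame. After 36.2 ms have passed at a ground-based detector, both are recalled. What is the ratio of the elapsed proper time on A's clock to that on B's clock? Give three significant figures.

A: β = 0.9797; γ = 1/√(1 − 0.9797²) = 1/√0.04019 = 4.988. B: γ = 1/√(1 − 0.961²) = 1/√0.07648 = 3.616.
τ_A/τ_B = γ_B/γ_A = 3.616/4.988 = 0.7249, so τ_A/τ_B = 0.7249.

τ_A/τ_B = 0.725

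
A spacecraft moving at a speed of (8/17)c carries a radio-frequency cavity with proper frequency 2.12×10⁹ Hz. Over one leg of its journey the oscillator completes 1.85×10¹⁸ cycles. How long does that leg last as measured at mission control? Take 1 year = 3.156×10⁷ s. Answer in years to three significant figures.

γ = 1/√(1 − (8/17)²) = 17/15 ≈ 1.133
Proper time for N cycles: τ = N/f = 1.85×10¹⁸/(2.12×10⁹) = 8.726×10⁸ s = 27.65 years.
Lab-frame duration Δt = γτ = 1.133 × 27.65 = 31.34 years.

Δt = 31.3 years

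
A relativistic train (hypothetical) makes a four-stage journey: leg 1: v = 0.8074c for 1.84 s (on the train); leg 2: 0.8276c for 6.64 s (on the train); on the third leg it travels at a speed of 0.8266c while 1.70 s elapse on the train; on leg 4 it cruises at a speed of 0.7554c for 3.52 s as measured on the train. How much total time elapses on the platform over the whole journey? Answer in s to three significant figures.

Leg 1: γ = 1/√(1 − 0.8074²) = 1/√0.3481 = 1.695; Δt_1 = 1.695 × 1.84 = 3.119 s.
Leg 2: γ = 1/√(1 − 0.8276²) = 1/√0.3151 = 1.782; Δt_2 = 1.782 × 6.64 = 11.83 s.
Leg 3: γ = 1/√(1 − 0.8266²) = 1/√0.3167 = 1.777; Δt_3 = 1.777 × 1.70 = 3.021 s.
Leg 4: γ = 1/√(1 − 0.7554²) = 1/√0.4294 = 1.526; Δt_4 = 1.526 × 3.52 = 5.372 s.
Total: 3.119 + 11.83 + 3.021 + 5.372 s.

Δt = 23.3 s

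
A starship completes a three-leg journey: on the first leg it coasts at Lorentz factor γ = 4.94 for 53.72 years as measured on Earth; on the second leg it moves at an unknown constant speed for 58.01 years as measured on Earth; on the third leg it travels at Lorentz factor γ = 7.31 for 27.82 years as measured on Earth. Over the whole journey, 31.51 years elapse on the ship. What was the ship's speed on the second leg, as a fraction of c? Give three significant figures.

Leg 1: γ = 4.94; τ_1 = 53.72/4.940 = 10.87 years.
Leg 2: speed unknown; τ_2 = 58.01/γ_2.
Leg 3: γ = 7.31; τ_3 = 27.82/7.310 = 3.806 years.
Total proper time: 10.87 + τ_2 + 3.806 = 31.51, so τ_2 = 31.51 − 14.68 = 16.83 years.
γ_2 = 58.01/16.83 = 3.447; β = √(1 − 1/γ²) = √0.9158.

β = 0.957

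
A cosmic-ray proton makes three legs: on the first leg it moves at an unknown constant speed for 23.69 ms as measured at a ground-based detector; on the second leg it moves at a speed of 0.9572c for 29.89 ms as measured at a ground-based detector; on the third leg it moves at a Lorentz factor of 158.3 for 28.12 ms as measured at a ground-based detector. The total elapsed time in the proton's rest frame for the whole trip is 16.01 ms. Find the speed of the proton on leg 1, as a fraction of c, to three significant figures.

Leg 1: speed unknown; τ_1 = 23.69/γ_1.
Leg 2: γ = 1/√(1 − 0.9572²) = 1/√0.08377 = 3.455; τ_2 = 29.89/3.455 = 8.651 ms.
Leg 3: γ = 158.3; τ_3 = 28.12/158.3 = 0.1776 ms.
Total proper time: τ_1 + 8.651 + 0.1776 = 16.01, so τ_1 = 16.01 − 8.829 = 7.181 ms.
γ_1 = 23.69/7.181 = 3.299; β = √(1 − 1/γ²) = √0.9081.

β = 0.953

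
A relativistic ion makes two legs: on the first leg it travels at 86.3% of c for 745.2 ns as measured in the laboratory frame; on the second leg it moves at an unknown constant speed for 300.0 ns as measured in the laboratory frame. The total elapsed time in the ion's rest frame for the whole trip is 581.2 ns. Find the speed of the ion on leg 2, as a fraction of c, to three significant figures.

β = 0.731

Leg 1: β = 0.863; γ = 1/√(1 − 0.863²) = 1/√0.2552 = 1.979; τ_1 = 745.2/1.979 = 376.5 ns.
Leg 2: speed unknown; τ_2 = 300.0/γ_2.
Total proper time: 376.5 + τ_2 = 581.2, so τ_2 = 581.2 − 376.5 = 204.7 ns.
γ_2 = 300.0/204.7 = 1.465; β = √(1 − 1/γ²) = √0.5343.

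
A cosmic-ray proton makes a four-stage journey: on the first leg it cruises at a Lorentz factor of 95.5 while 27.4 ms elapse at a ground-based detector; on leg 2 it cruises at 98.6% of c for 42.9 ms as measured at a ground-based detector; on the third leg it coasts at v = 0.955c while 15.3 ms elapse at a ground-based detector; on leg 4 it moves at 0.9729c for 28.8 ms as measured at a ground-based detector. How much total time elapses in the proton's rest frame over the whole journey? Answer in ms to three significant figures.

τ = 18.6 ms

Leg 1: γ = 95.5; τ_1 = 27.4/95.50 = 0.2869 ms.
Leg 2: β = 0.986; γ = 1/√(1 − 0.986²) = 1/√0.02780 = 5.997; τ_2 = 42.9/5.997 = 7.153 ms.
Leg 3: γ = 1/√(1 − 0.955²) = 1/√0.08798 = 3.371; τ_3 = 15.3/3.371 = 4.538 ms.
Leg 4: γ = 1/√(1 − 0.9729²) = 1/√0.05347 = 4.325; τ_4 = 28.8/4.325 = 6.659 ms.
Total: 0.2869 + 7.153 + 4.538 + 6.659 ms.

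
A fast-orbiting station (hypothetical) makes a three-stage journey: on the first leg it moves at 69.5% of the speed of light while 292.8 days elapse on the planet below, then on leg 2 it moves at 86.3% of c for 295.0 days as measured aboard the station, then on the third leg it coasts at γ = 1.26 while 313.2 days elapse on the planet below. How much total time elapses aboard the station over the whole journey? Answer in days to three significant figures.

Leg 1: β = 0.695; γ = 1/√(1 − 0.695²) = 1/√0.5170 = 1.391; τ_1 = 292.8/1.391 = 210.5 days.
Leg 2: 295.0 days is already measured aboard the station.
Leg 3: γ = 1.26; τ_3 = 313.2/1.260 = 248.6 days.
Total: 210.5 + 295.0 + 248.6 days.

τ = 754 days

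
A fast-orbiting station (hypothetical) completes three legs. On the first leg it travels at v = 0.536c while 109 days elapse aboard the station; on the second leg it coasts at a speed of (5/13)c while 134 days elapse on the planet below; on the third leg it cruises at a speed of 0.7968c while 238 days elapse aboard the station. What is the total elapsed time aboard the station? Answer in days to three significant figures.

Leg 1: 109 days is already measured aboard the station.
Leg 2: γ = 1/√(1 − (5/13)²) = 13/12 ≈ 1.083; τ_2 = 134/1.083 = 123.7 days.
Leg 3: 238 days is already measured aboard the station.
Total: 109.0 + 123.7 + 238.0 days.

τ = 471 days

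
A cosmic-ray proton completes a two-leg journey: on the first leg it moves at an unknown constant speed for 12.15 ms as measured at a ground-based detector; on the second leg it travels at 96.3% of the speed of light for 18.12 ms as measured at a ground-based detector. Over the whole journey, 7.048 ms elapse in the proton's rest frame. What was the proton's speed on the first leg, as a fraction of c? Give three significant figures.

Leg 1: speed unknown; τ_1 = 12.15/γ_1.
Leg 2: β = 0.963; γ = 1/√(1 − 0.963²) = 1/√0.07263 = 3.711; τ_2 = 18.12/3.711 = 4.883 ms.
Total proper time: τ_1 + 4.883 = 7.048, so τ_1 = 7.048 − 4.883 = 2.165 ms.
γ_1 = 12.15/2.165 = 5.613; β = √(1 − 1/γ²) = √0.9683.

β = 0.984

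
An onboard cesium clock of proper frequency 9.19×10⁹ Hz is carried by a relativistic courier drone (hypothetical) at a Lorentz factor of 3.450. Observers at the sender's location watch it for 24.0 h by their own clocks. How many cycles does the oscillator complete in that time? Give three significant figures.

γ = 3.450
During 24.0 h of lab time, the oscillator's proper time advances by τ = Δt/γ = 24.0/3.450 = 6.957 h = 2.504×10⁴ s.
N = f × τ = 9.19×10⁹ × 2.504×10⁴ = 2.301×10¹⁴.

N = 2.30×10¹⁴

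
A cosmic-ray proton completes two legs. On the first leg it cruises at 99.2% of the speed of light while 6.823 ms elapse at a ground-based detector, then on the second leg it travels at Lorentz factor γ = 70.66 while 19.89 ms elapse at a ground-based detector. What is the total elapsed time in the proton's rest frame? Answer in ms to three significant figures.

Leg 1: β = 0.992; γ = 1/√(1 − 0.992²) = 1/√0.01594 = 7.922; τ_1 = 6.823/7.922 = 0.8613 ms.
Leg 2: γ = 70.66; τ_2 = 19.89/70.66 = 0.2815 ms.
Total: 0.8613 + 0.2815 ms.

τ = 1.14 ms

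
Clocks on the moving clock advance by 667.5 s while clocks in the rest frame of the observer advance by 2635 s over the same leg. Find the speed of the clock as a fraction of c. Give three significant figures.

β = 0.967

The proper time is measured on the moving clock (both events occur at the clock's location); Δt is measured in the rest frame of the observer. γ = Δt/τ = 2635/667.5 = 3.948.
β = √(1 − 1/γ²) = √(1 − 0.06417) = √0.9358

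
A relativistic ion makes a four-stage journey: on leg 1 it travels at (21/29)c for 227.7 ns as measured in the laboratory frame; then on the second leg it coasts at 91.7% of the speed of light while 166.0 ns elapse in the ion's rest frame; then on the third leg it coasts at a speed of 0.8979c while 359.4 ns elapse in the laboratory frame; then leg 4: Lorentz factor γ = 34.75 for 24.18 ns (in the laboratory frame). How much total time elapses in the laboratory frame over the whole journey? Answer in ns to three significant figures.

Δt = 1030 ns

Leg 1: 227.7 ns is already measured in the laboratory frame.
Leg 2: β = 0.917; γ = 1/√(1 − 0.917²) = 1/√0.1591 = 2.507; Δt_2 = 2.507 × 166.0 = 416.2 ns.
Leg 3: 359.4 ns is already measured in the laboratory frame.
Leg 4: 24.18 ns is already measured in the laboratory frame.
Total: 227.7 + 416.2 + 359.4 + 24.18 ns.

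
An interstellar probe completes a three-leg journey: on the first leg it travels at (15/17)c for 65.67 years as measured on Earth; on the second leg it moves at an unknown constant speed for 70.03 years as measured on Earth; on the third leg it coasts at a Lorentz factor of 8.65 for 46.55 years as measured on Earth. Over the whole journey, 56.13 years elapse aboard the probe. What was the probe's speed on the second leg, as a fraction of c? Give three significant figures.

Leg 1: γ = 1/√(1 − (15/17)²) = 17/8 = 2.125; τ_1 = 65.67/2.125 = 30.90 years.
Leg 2: speed unknown; τ_2 = 70.03/γ_2.
Leg 3: γ = 8.65; τ_3 = 46.55/8.650 = 5.382 years.
Total proper time: 30.90 + τ_2 + 5.382 = 56.13, so τ_2 = 56.13 − 36.29 = 19.84 years.
γ_2 = 70.03/19.84 = 3.529; β = √(1 − 1/γ²) = √0.9197.

β = 0.959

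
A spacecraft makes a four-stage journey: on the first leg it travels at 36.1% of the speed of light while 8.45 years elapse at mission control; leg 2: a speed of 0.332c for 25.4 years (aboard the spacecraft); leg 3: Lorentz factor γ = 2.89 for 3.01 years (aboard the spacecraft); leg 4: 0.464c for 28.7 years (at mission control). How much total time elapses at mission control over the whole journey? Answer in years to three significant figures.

Δt = 72.8 years

Leg 1: 8.45 years is already measured at mission control.
Leg 2: γ = 1/√(1 − 0.332²) = 1/√0.8898 = 1.060; Δt_2 = 1.060 × 25.4 = 26.93 years.
Leg 3: γ = 2.89; Δt_3 = 2.890 × 3.01 = 8.699 years.
Leg 4: 28.7 years is already measured at mission control.
Total: 8.450 + 26.93 + 8.699 + 28.70 years.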